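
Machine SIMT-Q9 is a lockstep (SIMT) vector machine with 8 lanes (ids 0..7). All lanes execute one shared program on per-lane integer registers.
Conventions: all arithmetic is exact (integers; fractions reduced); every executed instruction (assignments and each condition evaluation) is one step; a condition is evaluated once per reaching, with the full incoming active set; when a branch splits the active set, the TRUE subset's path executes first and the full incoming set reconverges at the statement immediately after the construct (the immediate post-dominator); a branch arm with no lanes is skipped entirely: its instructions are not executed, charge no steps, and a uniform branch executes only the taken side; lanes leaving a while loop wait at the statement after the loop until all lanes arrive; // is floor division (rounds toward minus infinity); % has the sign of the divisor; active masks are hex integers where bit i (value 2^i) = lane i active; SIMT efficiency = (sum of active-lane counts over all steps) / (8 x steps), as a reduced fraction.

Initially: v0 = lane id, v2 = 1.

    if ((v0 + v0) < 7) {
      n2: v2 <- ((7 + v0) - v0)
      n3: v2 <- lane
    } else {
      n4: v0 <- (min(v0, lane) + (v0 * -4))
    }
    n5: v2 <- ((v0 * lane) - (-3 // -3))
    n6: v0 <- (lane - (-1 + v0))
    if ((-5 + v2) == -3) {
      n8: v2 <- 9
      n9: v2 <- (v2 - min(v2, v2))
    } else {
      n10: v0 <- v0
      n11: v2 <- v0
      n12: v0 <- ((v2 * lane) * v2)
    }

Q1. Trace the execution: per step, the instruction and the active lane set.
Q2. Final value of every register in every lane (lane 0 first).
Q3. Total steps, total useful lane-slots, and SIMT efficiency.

step 0: eval ((v0 + v0) < 7)         0xff
step 1: v2 <- ((7 + v0) - v0)        0x0f
step 2: v2 <- lane                   0x0f
step 3: v0 <- (min(v0, lane) + (v0 * -4)) 0xf0
step 4: v2 <- ((v0 * lane) - (-3 // -3)) 0xff
step 5: v0 <- (lane - (-1 + v0))     0xff
step 6: eval ((-5 + v2) == -3)       0xff
step 7: v0 <- v0                     0xff
step 8: v2 <- v0                     0xff
step 9: v0 <- ((v2 * lane) * v2)     0xff

Answer: 10 steps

v0: 0,1,2,3,1156,2205,3750,5887
v2: 1,1,1,1,17,21,25,29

steps = 10; useful = 68; efficiency = 68/80 = 17/20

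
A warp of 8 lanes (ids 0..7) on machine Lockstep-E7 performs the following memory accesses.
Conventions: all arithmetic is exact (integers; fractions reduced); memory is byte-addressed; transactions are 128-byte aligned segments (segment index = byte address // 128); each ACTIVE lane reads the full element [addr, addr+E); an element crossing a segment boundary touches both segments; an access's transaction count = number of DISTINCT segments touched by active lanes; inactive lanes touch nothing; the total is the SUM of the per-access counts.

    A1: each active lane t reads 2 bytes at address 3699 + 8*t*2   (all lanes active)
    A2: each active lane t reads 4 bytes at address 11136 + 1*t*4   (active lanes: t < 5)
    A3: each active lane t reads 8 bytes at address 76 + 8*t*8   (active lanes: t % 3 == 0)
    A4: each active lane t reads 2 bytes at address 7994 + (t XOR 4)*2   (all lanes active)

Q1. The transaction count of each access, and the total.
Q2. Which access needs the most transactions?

A1: 2 transactions
A2: 1 transaction
A3: 3 transactions
A4: 1 transaction

Answer: 2,1,3,1; total 7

Answer: A3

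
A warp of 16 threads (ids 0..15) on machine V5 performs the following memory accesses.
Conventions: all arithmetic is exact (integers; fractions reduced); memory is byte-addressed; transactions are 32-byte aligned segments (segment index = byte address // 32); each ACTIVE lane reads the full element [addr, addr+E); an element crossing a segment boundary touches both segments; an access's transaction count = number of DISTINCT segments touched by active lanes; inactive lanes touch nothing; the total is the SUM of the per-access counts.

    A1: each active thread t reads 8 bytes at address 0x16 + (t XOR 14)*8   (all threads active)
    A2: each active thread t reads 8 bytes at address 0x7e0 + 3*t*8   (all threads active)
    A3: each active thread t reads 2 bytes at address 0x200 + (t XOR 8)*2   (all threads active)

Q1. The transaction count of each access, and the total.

A1: 5 transactions
A2: 12 transactions
A3: 1 transaction

Answer: 5,12,1; total 18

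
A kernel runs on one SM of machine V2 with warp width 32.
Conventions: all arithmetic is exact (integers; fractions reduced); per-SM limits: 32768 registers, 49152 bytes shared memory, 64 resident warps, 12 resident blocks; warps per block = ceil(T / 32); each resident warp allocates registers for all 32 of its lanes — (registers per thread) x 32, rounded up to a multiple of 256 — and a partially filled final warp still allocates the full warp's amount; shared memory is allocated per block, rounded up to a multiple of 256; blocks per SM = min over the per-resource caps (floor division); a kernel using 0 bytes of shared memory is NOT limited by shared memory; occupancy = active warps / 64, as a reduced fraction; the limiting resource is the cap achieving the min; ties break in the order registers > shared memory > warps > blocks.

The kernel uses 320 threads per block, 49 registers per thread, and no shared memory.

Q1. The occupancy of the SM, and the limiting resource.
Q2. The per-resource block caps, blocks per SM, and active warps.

Answer: occupancy 5/32, limited by registers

registers: 1 block
shared memory: no limit (kernel uses none)
warps: 6 blocks
blocks: 12 blocks

Answer: 1 block, 10 active warps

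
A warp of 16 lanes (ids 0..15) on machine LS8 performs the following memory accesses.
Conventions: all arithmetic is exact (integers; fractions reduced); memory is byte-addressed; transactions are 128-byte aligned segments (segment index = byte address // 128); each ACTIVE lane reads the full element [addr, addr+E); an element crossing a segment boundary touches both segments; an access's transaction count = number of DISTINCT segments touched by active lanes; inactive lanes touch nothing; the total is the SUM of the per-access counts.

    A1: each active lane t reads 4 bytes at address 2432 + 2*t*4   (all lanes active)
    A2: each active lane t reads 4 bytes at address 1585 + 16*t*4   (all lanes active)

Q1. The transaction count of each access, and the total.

A1: 1 transaction
A2: 8 transactions

Answer: 1,8; total 9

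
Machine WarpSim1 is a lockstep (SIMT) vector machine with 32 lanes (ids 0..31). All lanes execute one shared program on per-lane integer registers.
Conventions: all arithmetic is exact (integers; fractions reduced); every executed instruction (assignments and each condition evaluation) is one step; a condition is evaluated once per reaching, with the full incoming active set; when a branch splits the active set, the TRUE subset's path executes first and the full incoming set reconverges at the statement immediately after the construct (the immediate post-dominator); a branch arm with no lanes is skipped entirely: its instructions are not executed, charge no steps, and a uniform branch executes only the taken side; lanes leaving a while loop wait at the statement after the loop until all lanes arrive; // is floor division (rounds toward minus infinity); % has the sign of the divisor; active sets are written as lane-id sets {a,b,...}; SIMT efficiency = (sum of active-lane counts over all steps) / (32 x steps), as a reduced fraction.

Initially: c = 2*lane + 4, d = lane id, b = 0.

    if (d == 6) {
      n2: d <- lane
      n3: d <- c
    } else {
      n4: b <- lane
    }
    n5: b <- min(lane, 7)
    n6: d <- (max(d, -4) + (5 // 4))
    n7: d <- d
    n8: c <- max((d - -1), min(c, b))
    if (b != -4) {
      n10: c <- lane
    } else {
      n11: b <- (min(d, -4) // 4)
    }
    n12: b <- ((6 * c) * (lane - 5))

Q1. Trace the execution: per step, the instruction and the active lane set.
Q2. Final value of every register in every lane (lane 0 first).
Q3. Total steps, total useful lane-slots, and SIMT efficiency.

step 0: eval (d == 6)                {0,1,2,3,4,5,6,7,8,9,10,11,12,13,14,15,16,17,18,19,20,21,22,23,24,25,26,27,28,29,30,31}
step 1: d <- lane                    {6}
step 2: d <- c                       {6}
step 3: b <- lane                    {0,1,2,3,4,5,7,8,9,10,11,12,13,14,15,16,17,18,19,20,21,22,23,24,25,26,27,28,29,30,31}
step 4: b <- min(lane, 7)            {0,1,2,3,4,5,6,7,8,9,10,11,12,13,14,15,16,17,18,19,20,21,22,23,24,25,26,27,28,29,30,31}
step 5: d <- (max(d, -4) + (5 // 4)) {0,1,2,3,4,5,6,7,8,9,10,11,12,13,14,15,16,17,18,19,20,21,22,23,24,25,26,27,28,29,30,31}
step 6: d <- d                       {0,1,2,3,4,5,6,7,8,9,10,11,12,13,14,15,16,17,18,19,20,21,22,23,24,25,26,27,28,29,30,31}
step 7: c <- max((d - -1), min(c, b)) {0,1,2,3,4,5,6,7,8,9,10,11,12,13,14,15,16,17,18,19,20,21,22,23,24,25,26,27,28,29,30,31}
step 8: eval (b != -4)               {0,1,2,3,4,5,6,7,8,9,10,11,12,13,14,15,16,17,18,19,20,21,22,23,24,25,26,27,28,29,30,31}
step 9: c <- lane                    {0,1,2,3,4,5,6,7,8,9,10,11,12,13,14,15,16,17,18,19,20,21,22,23,24,25,26,27,28,29,30,31}
step 10: b <- ((6 * c) * (lane - 5))  {0,1,2,3,4,5,6,7,8,9,10,11,12,13,14,15,16,17,18,19,20,21,22,23,24,25,26,27,28,29,30,31}

Answer: 11 steps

c: 0,1,2,3,4,5,6,7,8,9,10,11,12,13,14,15,16,17,18,19,20,21,22,23,24,25,26,27,28,29,30,31
d: 1,2,3,4,5,6,17,8,9,10,11,12,13,14,15,16,17,18,19,20,21,22,23,24,25,26,27,28,29,30,31,32
b: 0,-24,-36,-36,-24,0,36,84,144,216,300,396,504,624,756,900,1056,1224,1404,1596,1800,2016,2244,2484,2736,3000,3276,3564,3864,4176,4500,4836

steps = 11; useful = 289; efficiency = 289/352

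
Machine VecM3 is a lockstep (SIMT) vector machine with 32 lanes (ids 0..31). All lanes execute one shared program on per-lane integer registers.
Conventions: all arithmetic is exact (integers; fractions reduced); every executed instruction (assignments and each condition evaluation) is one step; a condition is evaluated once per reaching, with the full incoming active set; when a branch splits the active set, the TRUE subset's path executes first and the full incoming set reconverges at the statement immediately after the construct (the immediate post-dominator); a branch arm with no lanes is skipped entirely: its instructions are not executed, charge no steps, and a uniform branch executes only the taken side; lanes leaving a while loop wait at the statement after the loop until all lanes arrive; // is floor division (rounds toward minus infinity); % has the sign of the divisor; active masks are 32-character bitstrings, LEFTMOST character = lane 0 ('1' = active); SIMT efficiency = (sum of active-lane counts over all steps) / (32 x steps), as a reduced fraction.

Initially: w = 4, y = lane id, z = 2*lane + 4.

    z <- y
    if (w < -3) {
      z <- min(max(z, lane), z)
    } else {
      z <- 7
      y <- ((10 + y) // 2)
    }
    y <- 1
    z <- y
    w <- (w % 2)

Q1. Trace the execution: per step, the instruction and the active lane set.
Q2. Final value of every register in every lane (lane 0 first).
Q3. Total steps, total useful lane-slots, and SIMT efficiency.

step 0: z <- y                       11111111111111111111111111111111
step 1: eval (w < -3)                11111111111111111111111111111111
step 2: z <- 7                       11111111111111111111111111111111
step 3: y <- ((10 + y) // 2)         11111111111111111111111111111111
step 4: y <- 1                       11111111111111111111111111111111
step 5: z <- y                       11111111111111111111111111111111
step 6: w <- (w % 2)                 11111111111111111111111111111111

Answer: 7 steps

w: 0,0,0,0,0,0,0,0,0,0,0,0,0,0,0,0,0,0,0,0,0,0,0,0,0,0,0,0,0,0,0,0
y: 1,1,1,1,1,1,1,1,1,1,1,1,1,1,1,1,1,1,1,1,1,1,1,1,1,1,1,1,1,1,1,1
z: 1,1,1,1,1,1,1,1,1,1,1,1,1,1,1,1,1,1,1,1,1,1,1,1,1,1,1,1,1,1,1,1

steps = 7; useful = 224; efficiency = 224/224 = 1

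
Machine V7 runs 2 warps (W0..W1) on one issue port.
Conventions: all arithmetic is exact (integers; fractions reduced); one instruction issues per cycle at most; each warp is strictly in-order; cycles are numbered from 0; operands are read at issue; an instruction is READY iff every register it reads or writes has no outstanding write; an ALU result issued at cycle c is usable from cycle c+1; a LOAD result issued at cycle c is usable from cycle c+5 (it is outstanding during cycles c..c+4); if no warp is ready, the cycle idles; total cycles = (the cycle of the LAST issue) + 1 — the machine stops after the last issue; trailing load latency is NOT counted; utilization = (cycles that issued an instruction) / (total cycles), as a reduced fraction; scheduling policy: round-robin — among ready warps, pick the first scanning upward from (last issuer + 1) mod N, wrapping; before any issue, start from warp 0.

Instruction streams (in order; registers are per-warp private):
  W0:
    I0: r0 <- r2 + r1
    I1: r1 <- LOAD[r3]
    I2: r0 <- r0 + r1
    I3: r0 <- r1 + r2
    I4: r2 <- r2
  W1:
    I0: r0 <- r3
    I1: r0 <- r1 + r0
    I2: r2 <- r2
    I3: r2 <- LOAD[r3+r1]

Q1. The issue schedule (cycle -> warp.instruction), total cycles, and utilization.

cycle 0: W0.I0
cycle 1: W1.I0
cycle 2: W0.I1
cycle 3: W1.I1
cycle 4: W1.I2
cycle 5: W1.I3
cycle 6: idle
cycle 7: W0.I2
cycle 8: W0.I3
cycle 9: W0.I4

Answer: 10 cycles, utilization 9/10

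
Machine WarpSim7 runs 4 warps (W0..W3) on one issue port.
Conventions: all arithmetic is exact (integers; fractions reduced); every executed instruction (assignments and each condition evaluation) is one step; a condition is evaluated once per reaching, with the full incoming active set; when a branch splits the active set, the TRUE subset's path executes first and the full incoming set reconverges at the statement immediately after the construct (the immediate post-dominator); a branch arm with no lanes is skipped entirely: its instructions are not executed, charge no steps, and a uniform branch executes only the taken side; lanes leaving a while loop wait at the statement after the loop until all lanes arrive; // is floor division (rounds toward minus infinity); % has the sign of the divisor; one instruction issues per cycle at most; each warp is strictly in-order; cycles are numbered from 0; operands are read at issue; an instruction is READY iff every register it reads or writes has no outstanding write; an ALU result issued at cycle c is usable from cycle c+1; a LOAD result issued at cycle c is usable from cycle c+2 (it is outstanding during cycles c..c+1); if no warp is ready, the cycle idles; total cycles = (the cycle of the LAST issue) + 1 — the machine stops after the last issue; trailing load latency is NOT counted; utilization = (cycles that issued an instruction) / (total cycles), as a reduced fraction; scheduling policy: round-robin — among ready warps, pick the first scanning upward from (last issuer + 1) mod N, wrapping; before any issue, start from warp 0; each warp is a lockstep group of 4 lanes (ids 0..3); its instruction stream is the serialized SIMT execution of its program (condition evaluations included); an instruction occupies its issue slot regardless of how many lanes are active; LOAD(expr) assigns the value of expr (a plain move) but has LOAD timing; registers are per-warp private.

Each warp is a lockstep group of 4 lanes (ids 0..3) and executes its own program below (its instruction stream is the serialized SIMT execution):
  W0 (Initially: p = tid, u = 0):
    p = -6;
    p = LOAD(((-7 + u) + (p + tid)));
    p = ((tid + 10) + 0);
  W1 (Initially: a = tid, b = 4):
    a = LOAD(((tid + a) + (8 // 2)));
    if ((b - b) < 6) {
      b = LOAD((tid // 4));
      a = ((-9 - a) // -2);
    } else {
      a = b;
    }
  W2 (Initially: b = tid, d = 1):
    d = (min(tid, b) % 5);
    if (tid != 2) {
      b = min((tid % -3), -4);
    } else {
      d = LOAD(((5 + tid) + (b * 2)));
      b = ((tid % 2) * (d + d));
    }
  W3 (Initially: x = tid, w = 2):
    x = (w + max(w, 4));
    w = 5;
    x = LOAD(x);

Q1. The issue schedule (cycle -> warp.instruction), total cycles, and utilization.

cycle 0: W0.I0
cycle 1: W1.I0
cycle 2: W2.I0
cycle 3: W3.I0
cycle 4: W0.I1
cycle 5: W1.I1
cycle 6: W2.I1
cycle 7: W3.I1
cycle 8: W0.I2
cycle 9: W1.I2
cycle 10: W2.I2
cycle 11: W3.I2
cycle 12: W1.I3
cycle 13: W2.I3
cycle 14: idle
cycle 15: W2.I4

Answer: 16 cycles, utilization 15/16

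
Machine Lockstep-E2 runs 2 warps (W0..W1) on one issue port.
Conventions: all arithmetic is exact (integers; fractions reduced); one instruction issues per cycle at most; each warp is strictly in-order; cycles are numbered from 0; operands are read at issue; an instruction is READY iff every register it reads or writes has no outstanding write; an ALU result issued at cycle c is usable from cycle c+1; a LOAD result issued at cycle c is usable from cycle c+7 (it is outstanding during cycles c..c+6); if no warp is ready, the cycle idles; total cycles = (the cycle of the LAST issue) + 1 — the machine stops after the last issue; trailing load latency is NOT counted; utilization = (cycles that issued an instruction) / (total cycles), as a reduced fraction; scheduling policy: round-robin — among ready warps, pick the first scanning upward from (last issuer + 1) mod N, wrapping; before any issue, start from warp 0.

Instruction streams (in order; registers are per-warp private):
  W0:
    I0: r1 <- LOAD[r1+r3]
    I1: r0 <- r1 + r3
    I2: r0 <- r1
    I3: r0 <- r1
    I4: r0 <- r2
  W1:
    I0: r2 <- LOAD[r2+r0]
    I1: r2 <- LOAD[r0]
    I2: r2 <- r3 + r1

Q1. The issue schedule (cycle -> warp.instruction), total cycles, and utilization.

cycle 0: W0.I0
cycle 1: W1.I0
cycle 2: idle
cycle 3: idle
cycle 4: idle
cycle 5: idle
cycle 6: idle
cycle 7: W0.I1
cycle 8: W1.I1
cycle 9: W0.I2
cycle 10: W0.I3
cycle 11: W0.I4
cycle 12: idle
cycle 13: idle
cycle 14: idle
cycle 15: W1.I2

Answer: 16 cycles, utilization 1/2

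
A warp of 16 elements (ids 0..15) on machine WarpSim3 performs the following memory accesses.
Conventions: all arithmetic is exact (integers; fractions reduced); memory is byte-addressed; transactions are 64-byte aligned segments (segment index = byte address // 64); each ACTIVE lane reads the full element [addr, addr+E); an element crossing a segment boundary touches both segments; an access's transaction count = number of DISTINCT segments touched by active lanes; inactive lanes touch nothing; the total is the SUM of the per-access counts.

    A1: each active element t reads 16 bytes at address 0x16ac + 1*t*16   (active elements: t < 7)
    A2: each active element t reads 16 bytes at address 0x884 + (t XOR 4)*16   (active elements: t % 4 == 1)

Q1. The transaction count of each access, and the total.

A1: 3 transactions
A2: 4 transactions

Answer: 3,4; total 7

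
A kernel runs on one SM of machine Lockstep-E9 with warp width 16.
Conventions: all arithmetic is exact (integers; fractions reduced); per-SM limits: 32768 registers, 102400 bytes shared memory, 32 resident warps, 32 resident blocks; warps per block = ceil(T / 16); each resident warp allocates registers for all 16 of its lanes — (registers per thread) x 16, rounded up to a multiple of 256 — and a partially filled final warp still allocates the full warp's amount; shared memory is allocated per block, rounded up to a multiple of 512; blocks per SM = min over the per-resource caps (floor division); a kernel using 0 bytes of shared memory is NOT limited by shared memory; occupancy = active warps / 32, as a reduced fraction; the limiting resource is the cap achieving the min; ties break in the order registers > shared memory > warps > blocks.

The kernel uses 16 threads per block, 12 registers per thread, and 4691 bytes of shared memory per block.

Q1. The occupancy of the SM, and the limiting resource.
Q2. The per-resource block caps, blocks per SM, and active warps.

Answer: occupancy 5/8, limited by shared memory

registers: 128 blocks
shared memory: 20 blocks
warps: 32 blocks
blocks: 32 blocks

Answer: 20 blocks, 20 active warps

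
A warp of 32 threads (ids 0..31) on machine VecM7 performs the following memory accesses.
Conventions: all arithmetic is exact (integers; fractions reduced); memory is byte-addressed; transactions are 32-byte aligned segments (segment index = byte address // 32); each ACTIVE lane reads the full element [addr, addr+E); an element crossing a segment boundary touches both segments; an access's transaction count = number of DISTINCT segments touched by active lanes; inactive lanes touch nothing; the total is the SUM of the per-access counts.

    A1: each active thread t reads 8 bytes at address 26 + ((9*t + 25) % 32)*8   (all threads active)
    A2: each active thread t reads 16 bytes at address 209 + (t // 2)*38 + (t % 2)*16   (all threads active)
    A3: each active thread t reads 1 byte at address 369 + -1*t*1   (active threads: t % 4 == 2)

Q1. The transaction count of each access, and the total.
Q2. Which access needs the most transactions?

A1: 9 transactions
A2: 20 transactions
A3: 2 transactions

Answer: 9,20,2; total 31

Answer: A2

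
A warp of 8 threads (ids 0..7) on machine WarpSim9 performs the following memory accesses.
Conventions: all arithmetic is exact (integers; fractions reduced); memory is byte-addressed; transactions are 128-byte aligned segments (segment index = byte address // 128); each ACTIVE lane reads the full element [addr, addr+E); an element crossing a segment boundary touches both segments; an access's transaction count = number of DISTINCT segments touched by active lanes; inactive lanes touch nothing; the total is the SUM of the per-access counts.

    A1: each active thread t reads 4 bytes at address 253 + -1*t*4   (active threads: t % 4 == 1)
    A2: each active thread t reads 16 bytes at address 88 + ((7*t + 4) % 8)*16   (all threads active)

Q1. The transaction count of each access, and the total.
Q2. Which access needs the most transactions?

A1: 1 transaction
A2: 2 transactions

Answer: 1,2; total 3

Answer: A2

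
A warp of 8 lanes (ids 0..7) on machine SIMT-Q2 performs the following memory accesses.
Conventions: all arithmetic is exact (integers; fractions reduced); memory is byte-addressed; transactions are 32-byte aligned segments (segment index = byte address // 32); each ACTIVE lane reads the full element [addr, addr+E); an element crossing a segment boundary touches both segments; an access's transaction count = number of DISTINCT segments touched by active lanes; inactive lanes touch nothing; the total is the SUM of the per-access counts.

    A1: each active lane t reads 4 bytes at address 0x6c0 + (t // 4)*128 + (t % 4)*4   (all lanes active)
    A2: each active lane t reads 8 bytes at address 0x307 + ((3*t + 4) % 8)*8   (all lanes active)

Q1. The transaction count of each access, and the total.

A1: 2 transactions
A2: 3 transactions

Answer: 2,3; total 5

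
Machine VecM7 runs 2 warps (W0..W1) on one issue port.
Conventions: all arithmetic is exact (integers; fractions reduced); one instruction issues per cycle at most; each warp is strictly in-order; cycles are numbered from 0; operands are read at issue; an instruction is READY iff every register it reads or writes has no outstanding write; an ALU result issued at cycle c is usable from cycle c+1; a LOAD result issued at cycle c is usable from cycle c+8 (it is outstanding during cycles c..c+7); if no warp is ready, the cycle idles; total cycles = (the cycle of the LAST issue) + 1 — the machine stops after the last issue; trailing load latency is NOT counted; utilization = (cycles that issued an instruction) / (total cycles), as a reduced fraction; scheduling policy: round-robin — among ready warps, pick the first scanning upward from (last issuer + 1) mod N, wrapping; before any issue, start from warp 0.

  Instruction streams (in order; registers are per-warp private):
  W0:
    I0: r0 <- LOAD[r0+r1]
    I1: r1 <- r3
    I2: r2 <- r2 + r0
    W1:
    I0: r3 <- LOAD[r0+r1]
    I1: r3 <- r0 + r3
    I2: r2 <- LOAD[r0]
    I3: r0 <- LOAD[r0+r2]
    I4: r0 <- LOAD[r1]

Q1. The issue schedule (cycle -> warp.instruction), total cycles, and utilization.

cycle 0: W0.I0
cycle 1: W1.I0
cycle 2: W0.I1
cycle 3: idle
cycle 4: idle
cycle 5: idle
cycle 6: idle
cycle 7: idle
cycle 8: W0.I2
cycle 9: W1.I1
cycle 10: W1.I2
cycle 11: idle
cycle 12: idle
cycle 13: idle
cycle 14: idle
cycle 15: idle
cycle 16: idle
cycle 17: idle
cycle 18: W1.I3
cycle 19: idle
cycle 20: idle
cycle 21: idle
cycle 22: idle
cycle 23: idle
cycle 24: idle
cycle 25: idle
cycle 26: W1.I4

Answer: 27 cycles, utilization 8/27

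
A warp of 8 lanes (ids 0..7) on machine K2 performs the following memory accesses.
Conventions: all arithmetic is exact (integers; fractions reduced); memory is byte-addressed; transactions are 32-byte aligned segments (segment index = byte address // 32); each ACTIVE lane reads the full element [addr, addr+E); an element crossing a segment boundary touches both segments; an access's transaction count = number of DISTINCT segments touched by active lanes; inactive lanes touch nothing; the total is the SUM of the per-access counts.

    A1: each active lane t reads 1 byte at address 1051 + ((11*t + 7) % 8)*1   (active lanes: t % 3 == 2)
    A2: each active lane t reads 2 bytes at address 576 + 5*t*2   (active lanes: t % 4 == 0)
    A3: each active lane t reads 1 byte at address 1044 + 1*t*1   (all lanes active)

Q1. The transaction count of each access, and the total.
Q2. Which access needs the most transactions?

A1: 1 transaction
A2: 2 transactions
A3: 1 transaction

Answer: 1,2,1; total 4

Answer: A2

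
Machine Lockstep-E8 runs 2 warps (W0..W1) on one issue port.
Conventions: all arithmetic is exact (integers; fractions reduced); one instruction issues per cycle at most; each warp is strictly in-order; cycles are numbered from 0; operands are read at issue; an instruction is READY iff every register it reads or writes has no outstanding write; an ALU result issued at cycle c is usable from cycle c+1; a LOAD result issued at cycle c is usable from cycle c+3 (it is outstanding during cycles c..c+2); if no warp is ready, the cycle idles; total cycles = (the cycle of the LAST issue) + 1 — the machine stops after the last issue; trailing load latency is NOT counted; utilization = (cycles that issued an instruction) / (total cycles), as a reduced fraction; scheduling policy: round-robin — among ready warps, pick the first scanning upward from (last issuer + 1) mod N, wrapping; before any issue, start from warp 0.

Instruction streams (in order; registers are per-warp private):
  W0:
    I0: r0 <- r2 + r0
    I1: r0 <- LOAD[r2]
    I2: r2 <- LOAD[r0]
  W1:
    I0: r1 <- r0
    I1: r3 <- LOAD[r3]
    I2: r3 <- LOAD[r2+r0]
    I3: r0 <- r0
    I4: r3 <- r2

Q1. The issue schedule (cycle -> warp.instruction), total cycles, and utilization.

cycle 0: W0.I0
cycle 1: W1.I0
cycle 2: W0.I1
cycle 3: W1.I1
cycle 4: idle
cycle 5: W0.I2
cycle 6: W1.I2
cycle 7: W1.I3
cycle 8: idle
cycle 9: W1.I4

Answer: 10 cycles, utilization 4/5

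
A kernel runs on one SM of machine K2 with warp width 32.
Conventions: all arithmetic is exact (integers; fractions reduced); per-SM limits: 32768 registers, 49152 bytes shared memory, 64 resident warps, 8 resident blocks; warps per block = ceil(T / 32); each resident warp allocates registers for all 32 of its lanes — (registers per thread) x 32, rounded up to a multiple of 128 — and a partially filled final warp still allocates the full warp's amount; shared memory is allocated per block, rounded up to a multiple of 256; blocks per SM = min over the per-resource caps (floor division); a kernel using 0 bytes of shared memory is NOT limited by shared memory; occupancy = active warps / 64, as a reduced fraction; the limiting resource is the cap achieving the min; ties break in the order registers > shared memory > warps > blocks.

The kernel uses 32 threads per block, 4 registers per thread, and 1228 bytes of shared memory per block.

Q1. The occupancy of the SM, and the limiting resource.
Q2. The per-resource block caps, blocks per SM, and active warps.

Answer: occupancy 1/8, limited by blocks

registers: 256 blocks
shared memory: 38 blocks
warps: 64 blocks
blocks: 8 blocks

Answer: 8 blocks, 8 active warps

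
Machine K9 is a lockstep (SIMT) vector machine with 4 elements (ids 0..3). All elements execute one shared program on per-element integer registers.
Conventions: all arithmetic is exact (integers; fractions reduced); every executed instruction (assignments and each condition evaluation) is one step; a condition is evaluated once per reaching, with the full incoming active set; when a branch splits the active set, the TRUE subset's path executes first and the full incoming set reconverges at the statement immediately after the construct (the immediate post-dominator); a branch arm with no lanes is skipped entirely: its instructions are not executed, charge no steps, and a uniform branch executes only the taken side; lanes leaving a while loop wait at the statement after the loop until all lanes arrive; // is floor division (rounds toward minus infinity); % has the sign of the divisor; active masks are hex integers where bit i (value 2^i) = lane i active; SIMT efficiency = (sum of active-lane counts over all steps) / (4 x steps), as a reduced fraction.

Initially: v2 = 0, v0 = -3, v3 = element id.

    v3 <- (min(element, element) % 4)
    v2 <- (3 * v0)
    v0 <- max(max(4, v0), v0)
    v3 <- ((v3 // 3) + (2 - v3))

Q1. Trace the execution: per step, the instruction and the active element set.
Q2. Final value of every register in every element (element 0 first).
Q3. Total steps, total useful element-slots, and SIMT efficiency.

step 0: v3 <- (min(element, element) % 4) 0xf
step 1: v2 <- (3 * v0)               0xf
step 2: v0 <- max(max(4, v0), v0)    0xf
step 3: v3 <- ((v3 // 3) + (2 - v3)) 0xf

Answer: 4 steps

v2: -9,-9,-9,-9
v0: 4,4,4,4
v3: 2,1,0,0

steps = 4; useful = 16; efficiency = 16/16 = 1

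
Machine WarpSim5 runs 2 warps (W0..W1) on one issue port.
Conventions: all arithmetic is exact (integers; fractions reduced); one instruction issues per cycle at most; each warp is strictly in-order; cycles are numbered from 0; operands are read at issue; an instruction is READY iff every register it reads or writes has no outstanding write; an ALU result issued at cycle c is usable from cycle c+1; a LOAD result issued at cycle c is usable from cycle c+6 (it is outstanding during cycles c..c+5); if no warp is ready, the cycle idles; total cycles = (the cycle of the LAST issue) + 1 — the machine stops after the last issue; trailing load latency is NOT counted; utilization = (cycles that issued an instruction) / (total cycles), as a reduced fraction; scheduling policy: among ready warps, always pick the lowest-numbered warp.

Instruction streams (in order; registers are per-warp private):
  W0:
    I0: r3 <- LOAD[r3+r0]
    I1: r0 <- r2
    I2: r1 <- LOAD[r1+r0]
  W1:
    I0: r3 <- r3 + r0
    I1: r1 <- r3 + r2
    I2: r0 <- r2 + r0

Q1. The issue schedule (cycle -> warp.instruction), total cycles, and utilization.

cycle 0: W0.I0
cycle 1: W0.I1
cycle 2: W0.I2
cycle 3: W1.I0
cycle 4: W1.I1
cycle 5: W1.I2

Answer: 6 cycles, utilization 1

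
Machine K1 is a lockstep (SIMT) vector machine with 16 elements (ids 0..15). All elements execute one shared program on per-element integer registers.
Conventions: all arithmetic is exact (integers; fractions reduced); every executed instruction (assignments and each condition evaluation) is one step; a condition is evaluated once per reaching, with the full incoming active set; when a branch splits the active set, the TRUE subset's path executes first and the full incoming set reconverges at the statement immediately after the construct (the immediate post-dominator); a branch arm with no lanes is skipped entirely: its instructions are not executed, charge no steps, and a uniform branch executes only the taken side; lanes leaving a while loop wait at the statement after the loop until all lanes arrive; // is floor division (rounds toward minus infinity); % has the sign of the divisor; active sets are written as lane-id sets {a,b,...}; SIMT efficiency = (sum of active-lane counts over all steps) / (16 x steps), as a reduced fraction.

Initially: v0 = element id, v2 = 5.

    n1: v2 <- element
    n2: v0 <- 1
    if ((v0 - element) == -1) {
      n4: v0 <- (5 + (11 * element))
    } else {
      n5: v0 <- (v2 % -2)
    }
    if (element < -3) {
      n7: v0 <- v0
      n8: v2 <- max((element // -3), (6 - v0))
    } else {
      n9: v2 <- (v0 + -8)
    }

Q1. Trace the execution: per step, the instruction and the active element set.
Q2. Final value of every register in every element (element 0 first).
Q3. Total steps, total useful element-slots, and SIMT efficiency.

step 0: v2 <- element                {0,1,2,3,4,5,6,7,8,9,10,11,12,13,14,15}
step 1: v0 <- 1                      {0,1,2,3,4,5,6,7,8,9,10,11,12,13,14,15}
step 2: eval ((v0 - element) == -1)  {0,1,2,3,4,5,6,7,8,9,10,11,12,13,14,15}
step 3: v0 <- (5 + (11 * element))   {2}
step 4: v0 <- (v2 % -2)              {0,1,3,4,5,6,7,8,9,10,11,12,13,14,15}
step 5: eval (element < -3)          {0,1,2,3,4,5,6,7,8,9,10,11,12,13,14,15}
step 6: v2 <- (v0 + -8)              {0,1,2,3,4,5,6,7,8,9,10,11,12,13,14,15}

Answer: 7 steps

v0: 0,-1,27,-1,0,-1,0,-1,0,-1,0,-1,0,-1,0,-1
v2: -8,-9,19,-9,-8,-9,-8,-9,-8,-9,-8,-9,-8,-9,-8,-9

steps = 7; useful = 96; efficiency = 96/112 = 6/7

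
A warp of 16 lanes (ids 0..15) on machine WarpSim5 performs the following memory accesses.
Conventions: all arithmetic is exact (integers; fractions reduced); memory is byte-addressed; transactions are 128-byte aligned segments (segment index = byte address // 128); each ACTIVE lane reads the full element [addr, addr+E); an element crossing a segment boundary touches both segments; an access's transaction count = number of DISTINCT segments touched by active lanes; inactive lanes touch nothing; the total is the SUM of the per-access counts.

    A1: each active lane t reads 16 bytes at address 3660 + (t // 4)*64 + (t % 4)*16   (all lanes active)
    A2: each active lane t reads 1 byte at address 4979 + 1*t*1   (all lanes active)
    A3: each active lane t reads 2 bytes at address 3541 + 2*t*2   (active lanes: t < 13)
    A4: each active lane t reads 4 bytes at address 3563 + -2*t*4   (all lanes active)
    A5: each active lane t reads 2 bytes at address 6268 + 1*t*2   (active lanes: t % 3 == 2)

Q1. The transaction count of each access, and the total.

A1: 3 transactions
A2: 2 transactions
A3: 2 transactions
A4: 2 transactions
A5: 1 transaction

Answer: 3,2,2,2,1; total 10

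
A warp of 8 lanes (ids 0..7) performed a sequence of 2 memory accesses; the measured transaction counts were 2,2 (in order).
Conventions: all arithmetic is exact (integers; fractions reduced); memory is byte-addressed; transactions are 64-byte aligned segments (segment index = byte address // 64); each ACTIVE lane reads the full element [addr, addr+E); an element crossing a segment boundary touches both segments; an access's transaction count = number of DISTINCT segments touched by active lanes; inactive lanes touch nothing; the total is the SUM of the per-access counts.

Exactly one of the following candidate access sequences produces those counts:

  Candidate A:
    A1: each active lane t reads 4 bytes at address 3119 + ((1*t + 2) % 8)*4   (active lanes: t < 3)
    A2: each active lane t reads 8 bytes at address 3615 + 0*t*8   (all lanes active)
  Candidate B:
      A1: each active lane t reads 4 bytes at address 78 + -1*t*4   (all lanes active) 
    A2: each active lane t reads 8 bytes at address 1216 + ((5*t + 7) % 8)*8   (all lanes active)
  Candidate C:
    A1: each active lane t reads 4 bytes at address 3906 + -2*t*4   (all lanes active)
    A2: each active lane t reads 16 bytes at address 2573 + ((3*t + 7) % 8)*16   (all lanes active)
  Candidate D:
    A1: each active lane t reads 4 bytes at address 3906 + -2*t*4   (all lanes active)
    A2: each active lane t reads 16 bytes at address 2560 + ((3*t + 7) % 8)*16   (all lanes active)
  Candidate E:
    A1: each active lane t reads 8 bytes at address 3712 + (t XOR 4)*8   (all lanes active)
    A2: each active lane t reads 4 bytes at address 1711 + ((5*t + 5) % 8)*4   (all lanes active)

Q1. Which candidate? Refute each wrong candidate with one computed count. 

A: A2 gives 1 transaction, not 2
B: A2 gives 1 transaction, not 2
C: A2 gives 3 transactions, not 2
E: A1 gives 1 transaction, not 2
D: all counts match (2,2)

Answer: D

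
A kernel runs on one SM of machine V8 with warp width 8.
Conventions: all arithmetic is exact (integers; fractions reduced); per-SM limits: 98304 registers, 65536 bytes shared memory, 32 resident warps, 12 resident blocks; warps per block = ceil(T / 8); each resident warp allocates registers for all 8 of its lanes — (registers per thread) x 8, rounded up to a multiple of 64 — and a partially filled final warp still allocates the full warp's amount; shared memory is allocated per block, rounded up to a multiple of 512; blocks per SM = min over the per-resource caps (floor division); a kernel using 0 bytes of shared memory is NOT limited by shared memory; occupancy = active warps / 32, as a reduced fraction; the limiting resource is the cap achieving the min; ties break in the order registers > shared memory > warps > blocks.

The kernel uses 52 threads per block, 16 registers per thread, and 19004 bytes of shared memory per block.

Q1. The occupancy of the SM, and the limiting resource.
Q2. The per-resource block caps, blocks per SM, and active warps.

Answer: occupancy 21/32, limited by shared memory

registers: 109 blocks
shared memory: 3 blocks
warps: 4 blocks
blocks: 12 blocks

Answer: 3 blocks, 21 active warps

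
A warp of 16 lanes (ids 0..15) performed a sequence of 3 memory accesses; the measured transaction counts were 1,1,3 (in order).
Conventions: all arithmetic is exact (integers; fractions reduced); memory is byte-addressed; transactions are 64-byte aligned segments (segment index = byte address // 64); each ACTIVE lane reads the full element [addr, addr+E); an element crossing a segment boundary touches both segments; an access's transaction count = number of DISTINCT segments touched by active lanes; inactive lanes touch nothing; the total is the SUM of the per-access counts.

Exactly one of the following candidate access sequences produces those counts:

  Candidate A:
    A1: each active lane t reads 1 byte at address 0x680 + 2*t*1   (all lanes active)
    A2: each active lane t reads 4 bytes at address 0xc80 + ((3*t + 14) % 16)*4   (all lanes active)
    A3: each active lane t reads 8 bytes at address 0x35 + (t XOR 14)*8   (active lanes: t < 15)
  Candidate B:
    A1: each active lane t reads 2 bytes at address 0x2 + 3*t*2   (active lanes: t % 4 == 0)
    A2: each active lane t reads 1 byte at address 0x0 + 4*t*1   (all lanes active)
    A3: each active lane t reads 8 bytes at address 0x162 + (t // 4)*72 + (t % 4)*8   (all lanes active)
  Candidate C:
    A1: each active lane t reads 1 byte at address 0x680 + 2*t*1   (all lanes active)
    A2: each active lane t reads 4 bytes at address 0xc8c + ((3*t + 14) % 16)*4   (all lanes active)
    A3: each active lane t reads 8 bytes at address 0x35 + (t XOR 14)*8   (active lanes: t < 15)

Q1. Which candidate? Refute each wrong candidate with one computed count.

B: A1 gives 2 transactions, not 1
C: A2 gives 2 transactions, not 1
A: all counts match (1,1,3)

Answer: A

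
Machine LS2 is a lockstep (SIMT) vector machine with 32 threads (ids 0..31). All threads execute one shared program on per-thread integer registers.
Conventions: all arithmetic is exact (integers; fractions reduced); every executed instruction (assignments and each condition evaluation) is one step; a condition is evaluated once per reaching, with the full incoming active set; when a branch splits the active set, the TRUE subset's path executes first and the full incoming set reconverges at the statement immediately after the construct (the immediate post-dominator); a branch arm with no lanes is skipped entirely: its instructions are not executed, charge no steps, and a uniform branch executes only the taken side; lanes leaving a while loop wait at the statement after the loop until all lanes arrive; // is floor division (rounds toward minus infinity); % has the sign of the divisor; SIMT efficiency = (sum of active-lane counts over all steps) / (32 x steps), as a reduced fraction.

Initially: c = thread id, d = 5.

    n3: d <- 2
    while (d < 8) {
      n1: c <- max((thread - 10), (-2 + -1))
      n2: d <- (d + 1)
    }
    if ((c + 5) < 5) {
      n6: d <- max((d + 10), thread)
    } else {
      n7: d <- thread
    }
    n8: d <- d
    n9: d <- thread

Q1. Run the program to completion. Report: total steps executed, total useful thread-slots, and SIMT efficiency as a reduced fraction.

Answer: 25 steps, 768 useful, 24/25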